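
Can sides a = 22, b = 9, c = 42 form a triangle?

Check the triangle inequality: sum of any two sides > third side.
a + b vs c: 22 + 9 = 31 ≤ 42  ✗
a + c vs b: 22 + 42 = 64 > 9  ✓
b + c vs a: 9 + 42 = 51 > 22  ✓

No: 22 + 9 = 31 is not > 42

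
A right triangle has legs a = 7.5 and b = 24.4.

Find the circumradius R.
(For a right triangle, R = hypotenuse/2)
Hypotenuse c = √(a² + b²) = √(56.25 + 595.36) = √651.61 ≈ 25.5267
R = c/2 ≈ 25.5267/2 ≈ 12.7633

R = 12.76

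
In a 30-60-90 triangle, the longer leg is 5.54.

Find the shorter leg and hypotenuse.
In a 30-60-90 triangle the sides are in ratio 1 : √3 : 2, so short leg = long leg/√3 and hypotenuse = 2·(short leg).
Short leg = 5.54/√3 ≈ 5.54/1.73205 ≈ 3.19852
Hypotenuse = 2·3.19852 ≈ 6.39704

Short leg = 3.199, Hypotenuse = 6.397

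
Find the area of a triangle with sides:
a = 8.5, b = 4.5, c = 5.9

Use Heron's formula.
s = (8.5 + 4.5 + 5.9)/2 = 18.9/2 = 9.45
s − a = 0.95, s − b = 4.95, s − c = 3.55
s(s−a)(s−b)(s−c) = 9.45·0.95·4.95·3.55 ≈ 157.757
Area = √157.757 ≈ 12.5601

Area = 12.56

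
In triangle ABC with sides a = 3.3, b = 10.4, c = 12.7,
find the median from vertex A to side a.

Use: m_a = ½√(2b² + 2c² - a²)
m_a = ½√(2·10.4² + 2·12.7² − 3.3²) = ½√(2·108.16 + 2·161.29 − 10.89) = ½√(216.32 + 322.58 − 10.89) = ½√528.01
√528.01 ≈ 22.9785, so m_a ≈ 11.4892

m_a = 11.49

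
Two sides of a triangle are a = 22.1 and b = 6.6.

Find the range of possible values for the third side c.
Triangle inequality: |a − b| < c < a + b
|a − b| = |22.1 − 6.6| = 15.5
a + b = 22.1 + 6.6 = 28.7

15.5 < c < 28.7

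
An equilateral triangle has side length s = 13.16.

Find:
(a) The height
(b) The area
(a) The height splits the triangle into two 30-60-90 halves: h = s·√3/2 = 13.16·1.73205/2 ≈ 22.7938/2 ≈ 11.3969
(b) Area = (√3/4)·s² = (√3/4)·13.16² = (√3/4)·173.1856 ≈ 0.433013·173.1856 ≈ 74.9916

Height = 11.4, Area = 74.99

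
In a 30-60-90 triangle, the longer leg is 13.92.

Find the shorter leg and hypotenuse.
In a 30-60-90 triangle the sides are in ratio 1 : √3 : 2, so short leg = long leg/√3 and hypotenuse = 2·(short leg).
Short leg = 13.92/√3 ≈ 13.92/1.73205 ≈ 8.03672
Hypotenuse = 2·8.03672 ≈ 16.0734

Short leg = 8.037, Hypotenuse = 16.07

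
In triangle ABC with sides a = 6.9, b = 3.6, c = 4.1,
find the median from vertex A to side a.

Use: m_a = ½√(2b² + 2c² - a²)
m_a = ½√(2·3.6² + 2·4.1² − 6.9²) = ½√(2·12.96 + 2·16.81 − 47.61) = ½√(25.92 + 33.62 − 47.61) = ½√11.93
√11.93 ≈ 3.45398, so m_a ≈ 1.72699

m_a = 1.727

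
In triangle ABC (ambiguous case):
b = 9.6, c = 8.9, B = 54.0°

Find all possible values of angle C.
b/sin(B) = c/sin(C)  ⇒  sin(C) = c·sin(B)/b = 8.9·sin(54.0°)/9.6
sin(54.0°) ≈ 0.809017
sin(C) ≈ 8.9·0.809017/9.6 ≈ 7.20025/9.6 ≈ 0.750026
Candidate 1: C₁ = arcsin(0.750026) ≈ 48.5926°  →  A = 180° − 54.0° − 48.5926° ≈ 77.4074° > 0, valid
Candidate 2: C₂ = 180° − C₁ ≈ 131.407°  →  A = 180° − 54.0° − 131.407° ≈ -5.4074° ≤ 0, not a valid triangle

C = 48.59° (one solution)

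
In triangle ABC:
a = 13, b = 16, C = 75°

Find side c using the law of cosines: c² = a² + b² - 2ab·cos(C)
c² = 13² + 16² − 2·13·16·cos(75°)
cos(75°) ≈ 0.258819
c² ≈ 169 + 256 − 416·(0.258819) ≈ 425 − 107.669 ≈ 317.331
c ≈ √317.331 ≈ 17.8138

c = 17.81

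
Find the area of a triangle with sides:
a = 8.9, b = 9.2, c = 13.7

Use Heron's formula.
s = (8.9 + 9.2 + 13.7)/2 = 31.8/2 = 15.9
s − a = 7, s − b = 6.7, s − c = 2.2
s(s−a)(s−b)(s−c) = 15.9·7·6.7·2.2 ≈ 1640.56
Area = √1640.56 ≈ 40.5039

Area = 40.5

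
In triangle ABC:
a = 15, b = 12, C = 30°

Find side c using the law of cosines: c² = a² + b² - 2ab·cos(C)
c² = 15² + 12² − 2·15·12·cos(30°)
cos(30°) ≈ 0.866025
c² ≈ 225 + 144 − 360·(0.866025) ≈ 369 − 311.769 ≈ 57.2309
c ≈ √57.2309 ≈ 7.56511

c = 7.565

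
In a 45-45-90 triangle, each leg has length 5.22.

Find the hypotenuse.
In a 45-45-90 triangle the sides are in ratio 1 : 1 : √2, so hypotenuse = leg·√2.
Hypotenuse = 5.22·√2 ≈ 5.22·1.41421 ≈ 7.38219

Hypotenuse = 5.22√2 = 7.382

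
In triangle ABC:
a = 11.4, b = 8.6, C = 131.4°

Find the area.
Two sides and the included angle (SAS): A = ½·a·b·sin(C) = ½·11.4·8.6·sin(131.4°)
sin(131.4°) ≈ 0.750111
A ≈ ½·98.04·0.750111 = 49.02·0.750111 ≈ 36.7704

Area = 36.77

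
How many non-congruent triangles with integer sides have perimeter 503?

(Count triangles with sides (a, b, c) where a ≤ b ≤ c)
Let a ≤ b ≤ c with a + b + c = 503. The only binding inequality is a + b > c, i.e. 503 − c > c, so c < 503/2; and c ≥ 503/3 since c is the largest side.
So 168 ≤ c ≤ 251. For each c, b runs from ⌈(503 − c)/2⌉ up to c (then a = 503 − b − c satisfies 1 ≤ a ≤ b automatically), giving c − ⌈(503 − c)/2⌉ + 1 choices.
Summing over c: 1 + 3 + 4 + 6 + … + 124 + 126  (84 terms, c = 168, …, 251) = 5334
Check (closed form: nearest integer to p²/48 for even p, (p+3)²/48 for odd p): (503+3)²/48 = 506²/48 = 256036/48 ≈ 5334.08 → 5334

5334 triangles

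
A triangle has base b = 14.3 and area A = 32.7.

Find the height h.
A = ½·b·h  ⇒  h = 2A/b = 2·32.7/14.3 = 65.4/14.3 ≈ 4.57343

h = 4.573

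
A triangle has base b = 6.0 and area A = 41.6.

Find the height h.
A = ½·b·h  ⇒  h = 2A/b = 2·41.6/6.0 = 83.2/6.0 ≈ 13.8667

h = 13.87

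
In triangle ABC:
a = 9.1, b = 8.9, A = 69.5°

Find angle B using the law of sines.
a/sin(A) = b/sin(B)  ⇒  sin(B) = b·sin(A)/a = 8.9·sin(69.5°)/9.1
sin(69.5°) ≈ 0.936672
sin(B) ≈ 8.9·0.936672/9.1 ≈ 8.33638/9.1 ≈ 0.916086
B = arcsin(0.916086) ≈ 66.3604°
(Since b ≤ a we need B ≤ A, so the obtuse alternative 180° − 66.3604° ≈ 113.64° is rejected.)

B = 66.36°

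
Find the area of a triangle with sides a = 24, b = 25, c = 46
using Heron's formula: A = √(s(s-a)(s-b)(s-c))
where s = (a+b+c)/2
s = (24 + 25 + 46)/2 = 95/2 = 47.5
s − a = 23.5, s − b = 22.5, s − c = 1.5
s(s−a)(s−b)(s−c) = 47.5·23.5·22.5·1.5 = 37673.4375
Area = √37673.4375 ≈ 194.096

s = 47.5, Area = 194.1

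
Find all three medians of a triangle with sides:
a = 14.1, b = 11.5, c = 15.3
Median formula: m_a = ½√(2b² + 2c² − a²) (and cyclically). a² = 198.81, b² = 132.25, c² = 234.09.
m_a = ½√(2·132.25 + 2·234.09 − 198.81) = ½√533.87 ≈ ½·23.1056 ≈ 11.5528
m_b = ½√(2·198.81 + 2·234.09 − 132.25) = ½√733.55 ≈ ½·27.0841 ≈ 13.5421
m_c = ½√(2·198.81 + 2·132.25 − 234.09) = ½√428.03 ≈ ½·20.6889 ≈ 10.3444

m_a = 11.55, m_b = 13.54, m_c = 10.34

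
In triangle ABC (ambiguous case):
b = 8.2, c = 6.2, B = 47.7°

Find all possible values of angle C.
b/sin(B) = c/sin(C)  ⇒  sin(C) = c·sin(B)/b = 6.2·sin(47.7°)/8.2
sin(47.7°) ≈ 0.739631
sin(C) ≈ 6.2·0.739631/8.2 ≈ 4.58571/8.2 ≈ 0.559233
Candidate 1: C₁ = arcsin(0.559233) ≈ 34.0028°  →  A = 180° − 47.7° − 34.0028° ≈ 98.2972° > 0, valid
Candidate 2: C₂ = 180° − C₁ ≈ 145.997°  →  A = 180° − 47.7° − 145.997° ≈ -13.6972° ≤ 0, not a valid triangle

C = 34° (one solution)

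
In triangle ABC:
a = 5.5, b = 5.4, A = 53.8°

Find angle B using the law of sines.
a/sin(A) = b/sin(B)  ⇒  sin(B) = b·sin(A)/a = 5.4·sin(53.8°)/5.5
sin(53.8°) ≈ 0.80696
sin(B) ≈ 5.4·0.80696/5.5 ≈ 4.35759/5.5 ≈ 0.792288
B = arcsin(0.792288) ≈ 52.3999°
(Since b ≤ a we need B ≤ A, so the obtuse alternative 180° − 52.3999° ≈ 127.6° is rejected.)

B = 52.4°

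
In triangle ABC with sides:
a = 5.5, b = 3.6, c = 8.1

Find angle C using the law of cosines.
c² = a² + b² − 2ab·cos(C)  ⇒  cos(C) = (a² + b² − c²)/(2ab)
cos(C) = (5.5² + 3.6² − 8.1²)/(2·5.5·3.6) = (30.25 + 12.96 − 65.61)/39.6 = -22.4/39.6 ≈ -0.565657
C = arccos(-0.565657) ≈ 124.448°

C = 124.4°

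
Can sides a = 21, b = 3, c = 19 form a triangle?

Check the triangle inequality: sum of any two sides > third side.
a + b vs c: 21 + 3 = 24 > 19  ✓
a + c vs b: 21 + 19 = 40 > 3  ✓
b + c vs a: 3 + 19 = 22 > 21  ✓

Yes, triangle inequality satisfied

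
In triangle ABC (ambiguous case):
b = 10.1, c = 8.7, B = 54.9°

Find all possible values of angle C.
b/sin(B) = c/sin(C)  ⇒  sin(C) = c·sin(B)/b = 8.7·sin(54.9°)/10.1
sin(54.9°) ≈ 0.81815
sin(C) ≈ 8.7·0.81815/10.1 ≈ 7.1179/10.1 ≈ 0.704743
Candidate 1: C₁ = arcsin(0.704743) ≈ 44.8088°  →  A = 180° − 54.9° − 44.8088° ≈ 80.2912° > 0, valid
Candidate 2: C₂ = 180° − C₁ ≈ 135.191°  →  A = 180° − 54.9° − 135.191° ≈ -10.0912° ≤ 0, not a valid triangle

C = 44.81° (one solution)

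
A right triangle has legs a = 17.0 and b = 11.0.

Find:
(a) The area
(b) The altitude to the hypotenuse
(a) The legs are perpendicular, so Area = ½·a·b = ½·17.0·11.0 = ½·187 = 93.5
(b) Hypotenuse c = √(a² + b²) = √(289 + 121) = √410 ≈ 20.2485
    Area = ½·c·h_c  ⇒  h_c = 2·Area/c = 187/20.2485 ≈ 9.23527

Area = 93.5, h_c = 9.235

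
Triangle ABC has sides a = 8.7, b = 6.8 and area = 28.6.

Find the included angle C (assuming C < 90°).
Area = ½·a·b·sin(C)  ⇒  sin(C) = 2·Area/(a·b) = 2·28.6/(8.7·6.8) = 57.2/59.16 ≈ 0.96687
C = arcsin(0.96687) ≈ 75.2103° (taking the acute solution since C < 90°)

C = 75.21°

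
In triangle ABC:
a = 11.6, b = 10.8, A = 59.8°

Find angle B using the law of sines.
a/sin(A) = b/sin(B)  ⇒  sin(B) = b·sin(A)/a = 10.8·sin(59.8°)/11.6
sin(59.8°) ≈ 0.864275
sin(B) ≈ 10.8·0.864275/11.6 ≈ 9.33417/11.6 ≈ 0.80467
B = arcsin(0.80467) ≈ 53.5784°
(Since b ≤ a we need B ≤ A, so the obtuse alternative 180° − 53.5784° ≈ 126.422° is rejected.)

B = 53.58°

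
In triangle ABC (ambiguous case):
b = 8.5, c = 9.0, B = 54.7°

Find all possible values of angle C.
b/sin(B) = c/sin(C)  ⇒  sin(C) = c·sin(B)/b = 9.0·sin(54.7°)/8.5
sin(54.7°) ≈ 0.816138
sin(C) ≈ 9.0·0.816138/8.5 ≈ 7.34524/8.5 ≈ 0.864146
Candidate 1: C₁ = arcsin(0.864146) ≈ 59.7853°  →  A = 180° − 54.7° − 59.7853° ≈ 65.5147° > 0, valid
Candidate 2: C₂ = 180° − C₁ ≈ 120.215°  →  A = 180° − 54.7° − 120.215° ≈ 5.0853° > 0, valid

C = 59.79° or C = 120.2° (two solutions)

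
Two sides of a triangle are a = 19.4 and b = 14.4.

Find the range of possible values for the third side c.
Triangle inequality: |a − b| < c < a + b
|a − b| = |19.4 − 14.4| = 5
a + b = 19.4 + 14.4 = 33.8

5 < c < 33.8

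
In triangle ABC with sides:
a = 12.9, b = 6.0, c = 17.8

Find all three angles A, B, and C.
Law of cosines for each angle (a² = 166.41, b² = 36, c² = 316.84):
cos(A) = (b² + c² − a²)/(2bc) = (36 + 316.84 − 166.41)/(2·6.0·17.8) = 186.43/213.6 ≈ 0.8728  ⇒  A ≈ 29.2144°
cos(B) = (a² + c² − b²)/(2ac) = (166.41 + 316.84 − 36)/(2·12.9·17.8) = 447.25/459.24 ≈ 0.973892  ⇒  B ≈ 13.1213°
cos(C) = (a² + b² − c²)/(2ab) = (166.41 + 36 − 316.84)/(2·12.9·6.0) = -114.43/154.8 ≈ -0.739212  ⇒  C ≈ 137.664°
Check: A + B + C ≈ 180°

A = 29.21°, B = 13.12°, C = 137.7°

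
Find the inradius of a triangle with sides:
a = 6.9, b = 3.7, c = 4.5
r = Area/s where s is the semi-perimeter.
s = (6.9 + 3.7 + 4.5)/2 = 15.1/2 = 7.55
Area = √(s(s−a)(s−b)(s−c)) = √(7.55·0.65·3.85·3.05) ≈ √57.6263 ≈ 7.5912
r ≈ 7.5912/7.55 ≈ 1.00546

r = 1.005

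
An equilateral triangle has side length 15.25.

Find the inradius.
r = Area/s with s the semi-perimeter.
Area = (√3/4)·15.25² = (√3/4)·232.5625 ≈ 0.433013·232.5625 ≈ 100.703
s = 3·15.25/2 = 22.875
r ≈ 100.703/22.875 ≈ 4.4023
(Equivalently r = side/(2√3) = 15.25/3.4641 ≈ 4.4023.)

r = 4.402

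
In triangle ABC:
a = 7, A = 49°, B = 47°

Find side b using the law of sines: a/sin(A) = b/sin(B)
a/sin(A) = b/sin(B)  ⇒  b = a·sin(B)/sin(A) = 7·sin(47°)/sin(49°)
sin(47°) ≈ 0.731354, sin(49°) ≈ 0.75471
b ≈ 7·0.731354/0.75471 ≈ 5.11948/0.75471 ≈ 6.78337

b = 6.783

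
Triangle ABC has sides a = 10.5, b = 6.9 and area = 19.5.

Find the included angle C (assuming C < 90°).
Area = ½·a·b·sin(C)  ⇒  sin(C) = 2·Area/(a·b) = 2·19.5/(10.5·6.9) = 39/72.45 ≈ 0.538302
C = arcsin(0.538302) ≈ 32.5681° (taking the acute solution since C < 90°)

C = 32.57°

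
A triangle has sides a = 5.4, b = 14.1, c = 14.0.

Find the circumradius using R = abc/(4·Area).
First find the area with Heron's formula.
s = (5.4 + 14.1 + 14.0)/2 = 16.75
Area = √(s(s−a)(s−b)(s−c)) = √(16.75·11.35·2.65·2.75) ≈ √1385.44 ≈ 37.2216
abc = 5.4·14.1·14.0 = 1065.96
R = abc/(4·Area) ≈ 1065.96/(4·37.2216) = 1065.96/148.886 ≈ 7.15956

R = 7.16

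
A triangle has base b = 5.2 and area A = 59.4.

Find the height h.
A = ½·b·h  ⇒  h = 2A/b = 2·59.4/5.2 = 118.8/5.2 ≈ 22.8462

h = 22.85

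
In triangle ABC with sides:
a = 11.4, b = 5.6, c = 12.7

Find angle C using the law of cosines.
c² = a² + b² − 2ab·cos(C)  ⇒  cos(C) = (a² + b² − c²)/(2ab)
cos(C) = (11.4² + 5.6² − 12.7²)/(2·11.4·5.6) = (129.96 + 31.36 − 161.29)/127.68 = 0.03/127.68 ≈ 0.000234962
C = arccos(0.000234962) ≈ 89.9865°

C = 89.99°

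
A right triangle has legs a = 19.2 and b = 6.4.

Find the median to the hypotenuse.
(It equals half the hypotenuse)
Hypotenuse c = √(a² + b²) = √(368.64 + 40.96) = √409.6 ≈ 20.2386
Median to hypotenuse = c/2 ≈ 20.2386/2 ≈ 10.1193

Median = 10.12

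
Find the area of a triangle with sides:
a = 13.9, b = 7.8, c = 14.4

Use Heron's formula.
s = (13.9 + 7.8 + 14.4)/2 = 36.1/2 = 18.05
s − a = 4.15, s − b = 10.25, s − c = 3.65
s(s−a)(s−b)(s−c) = 18.05·4.15·10.25·3.65 ≈ 2802.48
Area = √2802.48 ≈ 52.9384

Area = 52.94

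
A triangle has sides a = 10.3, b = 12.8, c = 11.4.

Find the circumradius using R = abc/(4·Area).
First find the area with Heron's formula.
s = (10.3 + 12.8 + 11.4)/2 = 17.25
Area = √(s(s−a)(s−b)(s−c)) = √(17.25·6.95·4.45·5.85) ≈ √3120.97 ≈ 55.8657
abc = 10.3·12.8·11.4 = 1502.976
R = abc/(4·Area) ≈ 1502.976/(4·55.8657) = 1502.976/223.463 ≈ 6.72585

R = 6.726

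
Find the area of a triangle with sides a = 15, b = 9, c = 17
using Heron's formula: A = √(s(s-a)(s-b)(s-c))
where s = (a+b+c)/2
s = (15 + 9 + 17)/2 = 41/2 = 20.5
s − a = 5.5, s − b = 11.5, s − c = 3.5
s(s−a)(s−b)(s−c) = 20.5·5.5·11.5·3.5 = 4538.1875
Area = √4538.1875 ≈ 67.3661

s = 20.5, Area = 67.37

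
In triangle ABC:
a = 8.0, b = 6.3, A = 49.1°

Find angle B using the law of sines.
a/sin(A) = b/sin(B)  ⇒  sin(B) = b·sin(A)/a = 6.3·sin(49.1°)/8.0
sin(49.1°) ≈ 0.755853
sin(B) ≈ 6.3·0.755853/8.0 ≈ 4.76188/8.0 ≈ 0.595235
B = arcsin(0.595235) ≈ 36.5294°
(Since b ≤ a we need B ≤ A, so the obtuse alternative 180° − 36.5294° ≈ 143.471° is rejected.)

B = 36.53°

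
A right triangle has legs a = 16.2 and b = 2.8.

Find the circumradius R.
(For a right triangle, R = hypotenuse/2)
Hypotenuse c = √(a² + b²) = √(262.44 + 7.84) = √270.28 ≈ 16.4402
R = c/2 ≈ 16.4402/2 ≈ 8.2201

R = 8.22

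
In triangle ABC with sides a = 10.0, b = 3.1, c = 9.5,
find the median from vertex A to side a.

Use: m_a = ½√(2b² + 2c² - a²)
m_a = ½√(2·3.1² + 2·9.5² − 10.0²) = ½√(2·9.61 + 2·90.25 − 100) = ½√(19.22 + 180.5 − 100) = ½√99.72
√99.72 ≈ 9.98599, so m_a ≈ 4.993

m_a = 4.993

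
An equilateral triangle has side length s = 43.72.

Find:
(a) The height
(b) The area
(a) The height splits the triangle into two 30-60-90 halves: h = s·√3/2 = 43.72·1.73205/2 ≈ 75.7253/2 ≈ 37.8626
(b) Area = (√3/4)·s² = (√3/4)·43.72² = (√3/4)·1911.4384 ≈ 0.433013·1911.4384 ≈ 827.677

Height = 37.86, Area = 827.7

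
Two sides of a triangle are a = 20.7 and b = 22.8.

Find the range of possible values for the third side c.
Triangle inequality: |a − b| < c < a + b
|a − b| = |20.7 − 22.8| = 2.1
a + b = 20.7 + 22.8 = 43.5

2.1 < c < 43.5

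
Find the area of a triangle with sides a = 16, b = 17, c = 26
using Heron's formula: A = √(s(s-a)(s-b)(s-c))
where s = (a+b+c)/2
s = (16 + 17 + 26)/2 = 59/2 = 29.5
s − a = 13.5, s − b = 12.5, s − c = 3.5
s(s−a)(s−b)(s−c) = 29.5·13.5·12.5·3.5 = 17423.4375
Area = √17423.4375 ≈ 131.998

s = 29.5, Area = 132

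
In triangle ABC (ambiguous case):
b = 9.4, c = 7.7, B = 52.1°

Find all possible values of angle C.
b/sin(B) = c/sin(C)  ⇒  sin(C) = c·sin(B)/b = 7.7·sin(52.1°)/9.4
sin(52.1°) ≈ 0.789084
sin(C) ≈ 7.7·0.789084/9.4 ≈ 6.07595/9.4 ≈ 0.646377
Candidate 1: C₁ = arcsin(0.646377) ≈ 40.269°  →  A = 180° − 52.1° − 40.269° ≈ 87.631° > 0, valid
Candidate 2: C₂ = 180° − C₁ ≈ 139.731°  →  A = 180° − 52.1° − 139.731° ≈ -11.831° ≤ 0, not a valid triangle

C = 40.27° (one solution)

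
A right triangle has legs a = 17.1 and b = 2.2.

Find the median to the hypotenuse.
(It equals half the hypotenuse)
Hypotenuse c = √(a² + b²) = √(292.41 + 4.84) = √297.25 ≈ 17.2409
Median to hypotenuse = c/2 ≈ 17.2409/2 ≈ 8.62047

Median = 8.62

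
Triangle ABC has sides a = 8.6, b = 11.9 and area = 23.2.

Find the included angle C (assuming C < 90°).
Area = ½·a·b·sin(C)  ⇒  sin(C) = 2·Area/(a·b) = 2·23.2/(8.6·11.9) = 46.4/102.34 ≈ 0.453391
C = arcsin(0.453391) ≈ 26.9614° (taking the acute solution since C < 90°)

C = 26.96°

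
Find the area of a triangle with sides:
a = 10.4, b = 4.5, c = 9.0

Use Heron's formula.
s = (10.4 + 4.5 + 9.0)/2 = 23.9/2 = 11.95
s − a = 1.55, s − b = 7.45, s − c = 2.95
s(s−a)(s−b)(s−c) = 11.95·1.55·7.45·2.95 ≈ 407.078
Area = √407.078 ≈ 20.1762

Area = 20.18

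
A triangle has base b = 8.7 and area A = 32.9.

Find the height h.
A = ½·b·h  ⇒  h = 2A/b = 2·32.9/8.7 = 65.8/8.7 ≈ 7.56322

h = 7.563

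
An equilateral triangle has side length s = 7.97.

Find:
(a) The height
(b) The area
(a) The height splits the triangle into two 30-60-90 halves: h = s·√3/2 = 7.97·1.73205/2 ≈ 13.8044/2 ≈ 6.90222
(b) Area = (√3/4)·s² = (√3/4)·7.97² = (√3/4)·63.5209 ≈ 0.433013·63.5209 ≈ 27.5054

Height = 6.902, Area = 27.51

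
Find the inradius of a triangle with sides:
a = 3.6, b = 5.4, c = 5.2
r = Area/s where s is the semi-perimeter.
s = (3.6 + 5.4 + 5.2)/2 = 14.2/2 = 7.1
Area = √(s(s−a)(s−b)(s−c)) = √(7.1·3.5·1.7·1.9) ≈ √80.2655 ≈ 8.9591
r ≈ 8.9591/7.1 ≈ 1.26185

r = 1.262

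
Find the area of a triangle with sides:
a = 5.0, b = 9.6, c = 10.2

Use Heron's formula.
s = (5.0 + 9.6 + 10.2)/2 = 24.8/2 = 12.4
s − a = 7.4, s − b = 2.8, s − c = 2.2
s(s−a)(s−b)(s−c) = 12.4·7.4·2.8·2.2 ≈ 565.242
Area = √565.242 ≈ 23.7748

Area = 23.77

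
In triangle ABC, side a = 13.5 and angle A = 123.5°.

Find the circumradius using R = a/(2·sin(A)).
R = a/(2·sin(A)) = 13.5/(2·sin(123.5°))
sin(123.5°) ≈ 0.833886
R ≈ 13.5/(2·0.833886) = 13.5/1.66777 ≈ 8.09463

R = 8.095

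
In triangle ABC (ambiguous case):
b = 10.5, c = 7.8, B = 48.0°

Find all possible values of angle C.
b/sin(B) = c/sin(C)  ⇒  sin(C) = c·sin(B)/b = 7.8·sin(48.0°)/10.5
sin(48.0°) ≈ 0.743145
sin(C) ≈ 7.8·0.743145/10.5 ≈ 5.79653/10.5 ≈ 0.55205
Candidate 1: C₁ = arcsin(0.55205) ≈ 33.5078°  →  A = 180° − 48.0° − 33.5078° ≈ 98.4922° > 0, valid
Candidate 2: C₂ = 180° − C₁ ≈ 146.492°  →  A = 180° − 48.0° − 146.492° ≈ -14.4922° ≤ 0, not a valid triangle

C = 33.51° (one solution)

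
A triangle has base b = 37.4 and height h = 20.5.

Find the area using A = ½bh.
A = ½·b·h = ½·37.4·20.5 = ½·766.7 = 383.35

Area = 383.35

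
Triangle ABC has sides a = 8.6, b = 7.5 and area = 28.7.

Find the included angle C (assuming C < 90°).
Area = ½·a·b·sin(C)  ⇒  sin(C) = 2·Area/(a·b) = 2·28.7/(8.6·7.5) = 57.4/64.5 ≈ 0.889922
C = arcsin(0.889922) ≈ 62.8635° (taking the acute solution since C < 90°)

C = 62.86°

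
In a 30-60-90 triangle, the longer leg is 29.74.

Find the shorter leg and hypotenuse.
In a 30-60-90 triangle the sides are in ratio 1 : √3 : 2, so short leg = long leg/√3 and hypotenuse = 2·(short leg).
Short leg = 29.74/√3 ≈ 29.74/1.73205 ≈ 17.1704
Hypotenuse = 2·17.1704 ≈ 34.3408

Short leg = 17.17, Hypotenuse = 34.34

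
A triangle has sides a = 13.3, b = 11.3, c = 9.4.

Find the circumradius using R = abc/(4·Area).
First find the area with Heron's formula.
s = (13.3 + 11.3 + 9.4)/2 = 17
Area = √(s(s−a)(s−b)(s−c)) = √(17·3.7·5.7·7.6) ≈ √2724.83 ≈ 52.1999
abc = 13.3·11.3·9.4 = 1412.726
R = abc/(4·Area) ≈ 1412.726/(4·52.1999) = 1412.726/208.8 ≈ 6.76594

R = 6.766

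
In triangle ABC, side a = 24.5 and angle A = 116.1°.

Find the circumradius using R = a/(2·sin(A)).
R = a/(2·sin(A)) = 24.5/(2·sin(116.1°))
sin(116.1°) ≈ 0.898028
R ≈ 24.5/(2·0.898028) = 24.5/1.79606 ≈ 13.641

R = 13.64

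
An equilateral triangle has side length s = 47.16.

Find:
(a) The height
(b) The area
(a) The height splits the triangle into two 30-60-90 halves: h = s·√3/2 = 47.16·1.73205/2 ≈ 81.6835/2 ≈ 40.8418
(b) Area = (√3/4)·s² = (√3/4)·47.16² = (√3/4)·2224.0656 ≈ 0.433013·2224.0656 ≈ 963.049

Height = 40.84, Area = 963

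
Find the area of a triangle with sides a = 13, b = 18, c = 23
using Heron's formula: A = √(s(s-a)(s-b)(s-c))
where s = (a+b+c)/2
s = (13 + 18 + 23)/2 = 54/2 = 27
s − a = 14, s − b = 9, s − c = 4
s(s−a)(s−b)(s−c) = 27·14·9·4 = 13608
Area = √13608 ≈ 116.653

s = 27.0, Area = 116.7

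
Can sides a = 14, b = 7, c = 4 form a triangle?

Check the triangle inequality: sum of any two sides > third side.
a + b vs c: 14 + 7 = 21 > 4  ✓
a + c vs b: 14 + 4 = 18 > 7  ✓
b + c vs a: 7 + 4 = 11 ≤ 14  ✗

No: 7 + 4 = 11 is not > 14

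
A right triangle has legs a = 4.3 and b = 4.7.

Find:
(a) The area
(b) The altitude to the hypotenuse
(a) The legs are perpendicular, so Area = ½·a·b = ½·4.3·4.7 = ½·20.21 = 10.105
(b) Hypotenuse c = √(a² + b²) = √(18.49 + 22.09) = √40.58 ≈ 6.37024
    Area = ½·c·h_c  ⇒  h_c = 2·Area/c = 20.21/6.37024 ≈ 3.17256

Area = 10.105, h_c = 3.173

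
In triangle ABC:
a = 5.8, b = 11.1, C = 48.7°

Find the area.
Two sides and the included angle (SAS): A = ½·a·b·sin(C) = ½·5.8·11.1·sin(48.7°)
sin(48.7°) ≈ 0.751264
A ≈ ½·64.38·0.751264 = 32.19·0.751264 ≈ 24.1832

Area = 24.18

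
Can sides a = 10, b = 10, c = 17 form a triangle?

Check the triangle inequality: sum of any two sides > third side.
a + b vs c: 10 + 10 = 20 > 17  ✓
a + c vs b: 10 + 17 = 27 > 10  ✓
b + c vs a: 10 + 17 = 27 > 10  ✓

Yes, triangle inequality satisfied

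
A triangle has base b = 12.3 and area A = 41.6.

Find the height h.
A = ½·b·h  ⇒  h = 2A/b = 2·41.6/12.3 = 83.2/12.3 ≈ 6.76423

h = 6.764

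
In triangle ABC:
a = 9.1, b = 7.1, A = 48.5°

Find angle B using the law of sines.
a/sin(A) = b/sin(B)  ⇒  sin(B) = b·sin(A)/a = 7.1·sin(48.5°)/9.1
sin(48.5°) ≈ 0.748956
sin(B) ≈ 7.1·0.748956/9.1 ≈ 5.31759/9.1 ≈ 0.58435
B = arcsin(0.58435) ≈ 35.7571°
(Since b ≤ a we need B ≤ A, so the obtuse alternative 180° − 35.7571° ≈ 144.243° is rejected.)

B = 35.76°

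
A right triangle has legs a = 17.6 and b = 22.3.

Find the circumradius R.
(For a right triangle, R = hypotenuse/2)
Hypotenuse c = √(a² + b²) = √(309.76 + 497.29) = √807.05 ≈ 28.4086
R = c/2 ≈ 28.4086/2 ≈ 14.2043

R = 14.2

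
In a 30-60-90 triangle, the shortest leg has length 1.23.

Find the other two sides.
In a 30-60-90 triangle the sides are in ratio 1 : √3 : 2 (short leg : long leg : hypotenuse).
Long leg = 1.23·√3 ≈ 1.23·1.73205 ≈ 2.13042
Hypotenuse = 2·1.23 = 2.46

Long leg = 1.23√3 = 2.13, Hypotenuse = 2.46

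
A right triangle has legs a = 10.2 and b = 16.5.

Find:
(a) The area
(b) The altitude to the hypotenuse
(a) The legs are perpendicular, so Area = ½·a·b = ½·10.2·16.5 = ½·168.3 = 84.15
(b) Hypotenuse c = √(a² + b²) = √(104.04 + 272.25) = √376.29 ≈ 19.3982
    Area = ½·c·h_c  ⇒  h_c = 2·Area/c = 168.3/19.3982 ≈ 8.67606

Area = 84.15, h_c = 8.676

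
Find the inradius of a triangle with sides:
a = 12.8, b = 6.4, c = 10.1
r = Area/s where s is the semi-perimeter.
s = (12.8 + 6.4 + 10.1)/2 = 29.3/2 = 14.65
Area = √(s(s−a)(s−b)(s−c)) = √(14.65·1.85·8.25·4.55) ≈ √1017.36 ≈ 31.8961
r ≈ 31.8961/14.65 ≈ 2.17721

r = 2.177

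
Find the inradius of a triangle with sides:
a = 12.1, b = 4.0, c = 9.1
r = Area/s where s is the semi-perimeter.
s = (12.1 + 4.0 + 9.1)/2 = 25.2/2 = 12.6
Area = √(s(s−a)(s−b)(s−c)) = √(12.6·0.5·8.6·3.5) ≈ √189.63 ≈ 13.7706
r ≈ 13.7706/12.6 ≈ 1.09291

r = 1.093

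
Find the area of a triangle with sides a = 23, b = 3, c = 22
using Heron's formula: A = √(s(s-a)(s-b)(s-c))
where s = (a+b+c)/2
s = (23 + 3 + 22)/2 = 48/2 = 24
s − a = 1, s − b = 21, s − c = 2
s(s−a)(s−b)(s−c) = 24·1·21·2 = 1008
Area = √1008 ≈ 31.749

s = 24.0, Area = 31.75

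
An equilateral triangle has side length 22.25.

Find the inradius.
r = Area/s with s the semi-perimeter.
Area = (√3/4)·22.25² = (√3/4)·495.0625 ≈ 0.433013·495.0625 ≈ 214.368
s = 3·22.25/2 = 33.375
r ≈ 214.368/33.375 ≈ 6.42302
(Equivalently r = side/(2√3) = 22.25/3.4641 ≈ 6.42302.)

r = 6.423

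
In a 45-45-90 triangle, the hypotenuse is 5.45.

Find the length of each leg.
In a 45-45-90 triangle hypotenuse = leg·√2, so leg = hypotenuse/√2.
Leg = 5.45/√2 ≈ 5.45/1.41421 ≈ 3.85373

Each leg = 3.854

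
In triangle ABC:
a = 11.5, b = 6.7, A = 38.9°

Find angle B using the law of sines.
a/sin(A) = b/sin(B)  ⇒  sin(B) = b·sin(A)/a = 6.7·sin(38.9°)/11.5
sin(38.9°) ≈ 0.627963
sin(B) ≈ 6.7·0.627963/11.5 ≈ 4.20735/11.5 ≈ 0.365857
B = arcsin(0.365857) ≈ 21.4603°
(Since b ≤ a we need B ≤ A, so the obtuse alternative 180° − 21.4603° ≈ 158.54° is rejected.)

B = 21.46°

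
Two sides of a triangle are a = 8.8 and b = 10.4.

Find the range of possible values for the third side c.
Triangle inequality: |a − b| < c < a + b
|a − b| = |8.8 − 10.4| = 1.6
a + b = 8.8 + 10.4 = 19.2

1.6 < c < 19.2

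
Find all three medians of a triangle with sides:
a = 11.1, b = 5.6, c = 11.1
Median formula: m_a = ½√(2b² + 2c² − a²) (and cyclically). a² = 123.21, b² = 31.36, c² = 123.21.
m_a = ½√(2·31.36 + 2·123.21 − 123.21) = ½√185.93 ≈ ½·13.6356 ≈ 6.81781
m_b = ½√(2·123.21 + 2·123.21 − 31.36) = ½√461.48 ≈ ½·21.4821 ≈ 10.741
m_c = ½√(2·123.21 + 2·31.36 − 123.21) = ½√185.93 ≈ ½·13.6356 ≈ 6.81781

m_a = 6.818, m_b = 10.74, m_c = 6.818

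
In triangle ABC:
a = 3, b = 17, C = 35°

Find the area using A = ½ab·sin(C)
A = ½·a·b·sin(C) = ½·3·17·sin(35°)
sin(35°) ≈ 0.573576
A ≈ ½·51·0.573576 = 25.5·0.573576 ≈ 14.6262

Area = 14.63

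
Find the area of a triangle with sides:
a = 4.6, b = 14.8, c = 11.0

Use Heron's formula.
s = (4.6 + 14.8 + 11.0)/2 = 30.4/2 = 15.2
s − a = 10.6, s − b = 0.4, s − c = 4.2
s(s−a)(s−b)(s−c) = 15.2·10.6·0.4·4.2 ≈ 270.682
Area = √270.682 ≈ 16.4524

Area = 16.45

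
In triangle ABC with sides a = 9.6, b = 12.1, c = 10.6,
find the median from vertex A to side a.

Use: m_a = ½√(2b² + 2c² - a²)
m_a = ½√(2·12.1² + 2·10.6² − 9.6²) = ½√(2·146.41 + 2·112.36 − 92.16) = ½√(292.82 + 224.72 − 92.16) = ½√425.38
√425.38 ≈ 20.6247, so m_a ≈ 10.3124

m_a = 10.31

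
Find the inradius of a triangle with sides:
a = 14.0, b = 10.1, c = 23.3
r = Area/s where s is the semi-perimeter.
s = (14.0 + 10.1 + 23.3)/2 = 47.4/2 = 23.7
Area = √(s(s−a)(s−b)(s−c)) = √(23.7·9.7·13.6·0.4) ≈ √1250.6 ≈ 35.3638
r ≈ 35.3638/23.7 ≈ 1.49215

r = 1.492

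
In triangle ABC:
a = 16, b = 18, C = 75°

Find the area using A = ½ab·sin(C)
A = ½·a·b·sin(C) = ½·16·18·sin(75°)
sin(75°) ≈ 0.965926
A ≈ ½·288·0.965926 = 144·0.965926 ≈ 139.093

Area = 139.1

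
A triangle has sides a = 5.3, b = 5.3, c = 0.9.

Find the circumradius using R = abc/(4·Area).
First find the area with Heron's formula.
s = (5.3 + 5.3 + 0.9)/2 = 5.75
Area = √(s(s−a)(s−b)(s−c)) = √(5.75·0.45·0.45·4.85) ≈ √5.64722 ≈ 2.37639
abc = 5.3·5.3·0.9 = 25.281
R = abc/(4·Area) ≈ 25.281/(4·2.37639) = 25.281/9.50555 ≈ 2.6596

R = 2.66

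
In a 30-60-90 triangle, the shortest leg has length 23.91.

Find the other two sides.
In a 30-60-90 triangle the sides are in ratio 1 : √3 : 2 (short leg : long leg : hypotenuse).
Long leg = 23.91·√3 ≈ 23.91·1.73205 ≈ 41.4133
Hypotenuse = 2·23.91 = 47.82

Long leg = 23.91√3 = 41.41, Hypotenuse = 47.82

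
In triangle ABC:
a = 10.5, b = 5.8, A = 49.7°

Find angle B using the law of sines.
a/sin(A) = b/sin(B)  ⇒  sin(B) = b·sin(A)/a = 5.8·sin(49.7°)/10.5
sin(49.7°) ≈ 0.762668
sin(B) ≈ 5.8·0.762668/10.5 ≈ 4.42348/10.5 ≈ 0.421283
B = arcsin(0.421283) ≈ 24.9156°
(Since b ≤ a we need B ≤ A, so the obtuse alternative 180° − 24.9156° ≈ 155.084° is rejected.)

B = 24.92°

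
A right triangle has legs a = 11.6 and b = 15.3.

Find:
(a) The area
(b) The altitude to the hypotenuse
(a) The legs are perpendicular, so Area = ½·a·b = ½·11.6·15.3 = ½·177.48 = 88.74
(b) Hypotenuse c = √(a² + b²) = √(134.56 + 234.09) = √368.65 ≈ 19.2003
    Area = ½·c·h_c  ⇒  h_c = 2·Area/c = 177.48/19.2003 ≈ 9.24362

Area = 88.74, h_c = 9.244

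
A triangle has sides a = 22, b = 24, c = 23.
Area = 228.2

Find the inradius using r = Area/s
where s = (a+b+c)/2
s = (22 + 24 + 23)/2 = 69/2 = 34.5
r = Area/s = 228.2/34.5 ≈ 6.61449

r = 6.614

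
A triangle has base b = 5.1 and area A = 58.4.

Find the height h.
A = ½·b·h  ⇒  h = 2A/b = 2·58.4/5.1 = 116.8/5.1 ≈ 22.902

h = 22.9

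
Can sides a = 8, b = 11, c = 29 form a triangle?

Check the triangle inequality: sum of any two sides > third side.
a + b vs c: 8 + 11 = 19 ≤ 29  ✗
a + c vs b: 8 + 29 = 37 > 11  ✓
b + c vs a: 11 + 29 = 40 > 8  ✓

No: 8 + 11 = 19 is not > 29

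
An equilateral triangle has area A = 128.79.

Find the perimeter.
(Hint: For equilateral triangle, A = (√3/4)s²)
A = (√3/4)s²  ⇒  s² = 4A/√3 = 4·128.79/√3 = 515.16/1.73205 ≈ 297.428
s ≈ √297.428 ≈ 17.2461
Perimeter = 3s ≈ 3·17.2461 ≈ 51.7383

Perimeter = 51.74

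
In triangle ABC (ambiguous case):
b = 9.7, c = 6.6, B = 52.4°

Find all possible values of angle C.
b/sin(B) = c/sin(C)  ⇒  sin(C) = c·sin(B)/b = 6.6·sin(52.4°)/9.7
sin(52.4°) ≈ 0.79229
sin(C) ≈ 6.6·0.79229/9.7 ≈ 5.22911/9.7 ≈ 0.539084
Candidate 1: C₁ = arcsin(0.539084) ≈ 32.6213°  →  A = 180° − 52.4° − 32.6213° ≈ 94.9787° > 0, valid
Candidate 2: C₂ = 180° − C₁ ≈ 147.379°  →  A = 180° − 52.4° − 147.379° ≈ -19.7787° ≤ 0, not a valid triangle

C = 32.62° (one solution)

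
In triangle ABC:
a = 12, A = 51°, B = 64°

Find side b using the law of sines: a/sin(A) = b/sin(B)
a/sin(A) = b/sin(B)  ⇒  b = a·sin(B)/sin(A) = 12·sin(64°)/sin(51°)
sin(64°) ≈ 0.898794, sin(51°) ≈ 0.777146
b ≈ 12·0.898794/0.777146 ≈ 10.7855/0.777146 ≈ 13.8784

b = 13.88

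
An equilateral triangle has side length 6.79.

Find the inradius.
r = Area/s with s the semi-perimeter.
Area = (√3/4)·6.79² = (√3/4)·46.1041 ≈ 0.433013·46.1041 ≈ 19.9637
s = 3·6.79/2 = 10.185
r ≈ 19.9637/10.185 ≈ 1.9601
(Equivalently r = side/(2√3) = 6.79/3.4641 ≈ 1.9601.)

r = 1.96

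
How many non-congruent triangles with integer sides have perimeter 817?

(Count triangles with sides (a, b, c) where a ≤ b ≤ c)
Let a ≤ b ≤ c with a + b + c = 817. The only binding inequality is a + b > c, i.e. 817 − c > c, so c < 817/2; and c ≥ 817/3 since c is the largest side.
So 273 ≤ c ≤ 408. For each c, b runs from ⌈(817 − c)/2⌉ up to c (then a = 817 − b − c satisfies 1 ≤ a ≤ b automatically), giving c − ⌈(817 − c)/2⌉ + 1 choices.
Summing over c: 2 + 3 + 5 + 6 + … + 203 + 204  (136 terms, c = 273, …, 408) = 14008
Check (closed form: nearest integer to p²/48 for even p, (p+3)²/48 for odd p): (817+3)²/48 = 820²/48 = 672400/48 ≈ 14008.33 → 14008

14008 triangles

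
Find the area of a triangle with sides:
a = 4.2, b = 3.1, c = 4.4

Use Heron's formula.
s = (4.2 + 3.1 + 4.4)/2 = 11.7/2 = 5.85
s − a = 1.65, s − b = 2.75, s − c = 1.45
s(s−a)(s−b)(s−c) = 5.85·1.65·2.75·1.45 ≈ 38.4893
Area = √38.4893 ≈ 6.20398

Area = 6.204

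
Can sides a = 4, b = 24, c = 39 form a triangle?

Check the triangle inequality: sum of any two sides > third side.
a + b vs c: 4 + 24 = 28 ≤ 39  ✗
a + c vs b: 4 + 39 = 43 > 24  ✓
b + c vs a: 24 + 39 = 63 > 4  ✓

No: 4 + 24 = 28 is not > 39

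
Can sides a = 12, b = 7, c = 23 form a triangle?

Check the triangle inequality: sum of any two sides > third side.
a + b vs c: 12 + 7 = 19 ≤ 23  ✗
a + c vs b: 12 + 23 = 35 > 7  ✓
b + c vs a: 7 + 23 = 30 > 12  ✓

No: 12 + 7 = 19 is not > 23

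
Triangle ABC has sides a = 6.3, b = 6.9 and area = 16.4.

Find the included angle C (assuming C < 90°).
Area = ½·a·b·sin(C)  ⇒  sin(C) = 2·Area/(a·b) = 2·16.4/(6.3·6.9) = 32.8/43.47 ≈ 0.754543
C = arcsin(0.754543) ≈ 48.9855° (taking the acute solution since C < 90°)

C = 48.99°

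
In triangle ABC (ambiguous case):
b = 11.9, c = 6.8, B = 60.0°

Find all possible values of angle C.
b/sin(B) = c/sin(C)  ⇒  sin(C) = c·sin(B)/b = 6.8·sin(60.0°)/11.9
sin(60.0°) ≈ 0.866025
sin(C) ≈ 6.8·0.866025/11.9 ≈ 5.88897/11.9 ≈ 0.494872
Candidate 1: C₁ = arcsin(0.494872) ≈ 29.6613°  →  A = 180° − 60.0° − 29.6613° ≈ 90.3387° > 0, valid
Candidate 2: C₂ = 180° − C₁ ≈ 150.339°  →  A = 180° − 60.0° − 150.339° ≈ -30.3387° ≤ 0, not a valid triangle

C = 29.66° (one solution)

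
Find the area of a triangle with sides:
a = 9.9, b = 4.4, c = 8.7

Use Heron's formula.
s = (9.9 + 4.4 + 8.7)/2 = 23/2 = 11.5
s − a = 1.6, s − b = 7.1, s − c = 2.8
s(s−a)(s−b)(s−c) = 11.5·1.6·7.1·2.8 ≈ 365.792
Area = √365.792 ≈ 19.1257

Area = 19.13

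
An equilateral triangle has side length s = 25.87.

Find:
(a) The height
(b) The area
(a) The height splits the triangle into two 30-60-90 halves: h = s·√3/2 = 25.87·1.73205/2 ≈ 44.8082/2 ≈ 22.4041
(b) Area = (√3/4)·s² = (√3/4)·25.87² = (√3/4)·669.2569 ≈ 0.433013·669.2569 ≈ 289.797

Height = 22.4, Area = 289.8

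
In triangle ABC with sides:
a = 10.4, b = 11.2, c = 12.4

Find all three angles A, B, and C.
Law of cosines for each angle (a² = 108.16, b² = 125.44, c² = 153.76):
cos(A) = (b² + c² − a²)/(2bc) = (125.44 + 153.76 − 108.16)/(2·11.2·12.4) = 171.04/277.76 ≈ 0.615783  ⇒  A ≈ 51.9911°
cos(B) = (a² + c² − b²)/(2ac) = (108.16 + 153.76 − 125.44)/(2·10.4·12.4) = 136.48/257.92 ≈ 0.529156  ⇒  B ≈ 58.0515°
cos(C) = (a² + b² − c²)/(2ab) = (108.16 + 125.44 − 153.76)/(2·10.4·11.2) = 79.84/232.96 ≈ 0.34272  ⇒  C ≈ 69.9573°
Check: A + B + C ≈ 180°

A = 51.99°, B = 58.05°, C = 69.96°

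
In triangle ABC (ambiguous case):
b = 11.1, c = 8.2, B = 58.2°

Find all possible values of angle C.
b/sin(B) = c/sin(C)  ⇒  sin(C) = c·sin(B)/b = 8.2·sin(58.2°)/11.1
sin(58.2°) ≈ 0.849893
sin(C) ≈ 8.2·0.849893/11.1 ≈ 6.96912/11.1 ≈ 0.627849
Candidate 1: C₁ = arcsin(0.627849) ≈ 38.8916°  →  A = 180° − 58.2° − 38.8916° ≈ 82.9084° > 0, valid
Candidate 2: C₂ = 180° − C₁ ≈ 141.108°  →  A = 180° − 58.2° − 141.108° ≈ -19.3084° ≤ 0, not a valid triangle

C = 38.89° (one solution)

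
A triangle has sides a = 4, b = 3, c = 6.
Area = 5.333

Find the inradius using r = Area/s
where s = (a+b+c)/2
s = (4 + 3 + 6)/2 = 13/2 = 6.5
r = Area/s = 5.333/6.5 ≈ 0.820462

r = 0.8205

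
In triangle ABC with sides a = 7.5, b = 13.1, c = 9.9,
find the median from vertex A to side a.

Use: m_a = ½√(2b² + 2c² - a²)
m_a = ½√(2·13.1² + 2·9.9² − 7.5²) = ½√(2·171.61 + 2·98.01 − 56.25) = ½√(343.22 + 196.02 − 56.25) = ½√482.99
√482.99 ≈ 21.977, so m_a ≈ 10.9885

m_a = 10.99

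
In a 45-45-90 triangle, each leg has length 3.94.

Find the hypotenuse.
In a 45-45-90 triangle the sides are in ratio 1 : 1 : √2, so hypotenuse = leg·√2.
Hypotenuse = 3.94·√2 ≈ 3.94·1.41421 ≈ 5.572

Hypotenuse = 3.94√2 = 5.572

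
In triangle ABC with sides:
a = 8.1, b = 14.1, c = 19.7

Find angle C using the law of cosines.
c² = a² + b² − 2ab·cos(C)  ⇒  cos(C) = (a² + b² − c²)/(2ab)
cos(C) = (8.1² + 14.1² − 19.7²)/(2·8.1·14.1) = (65.61 + 198.81 − 388.09)/228.42 = -123.67/228.42 ≈ -0.541415
C = arccos(-0.541415) ≈ 122.78°

C = 122.8°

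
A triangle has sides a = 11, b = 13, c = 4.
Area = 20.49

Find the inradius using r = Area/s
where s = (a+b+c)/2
s = (11 + 13 + 4)/2 = 28/2 = 14
r = Area/s = 20.49/14 ≈ 1.46357

r = 1.464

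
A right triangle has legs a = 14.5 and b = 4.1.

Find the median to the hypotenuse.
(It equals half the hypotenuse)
Hypotenuse c = √(a² + b²) = √(210.25 + 16.81) = √227.06 ≈ 15.0685
Median to hypotenuse = c/2 ≈ 15.0685/2 ≈ 7.53426

Median = 7.534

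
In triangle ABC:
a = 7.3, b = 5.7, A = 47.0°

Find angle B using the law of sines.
a/sin(A) = b/sin(B)  ⇒  sin(B) = b·sin(A)/a = 5.7·sin(47.0°)/7.3
sin(47.0°) ≈ 0.731354
sin(B) ≈ 5.7·0.731354/7.3 ≈ 4.16872/7.3 ≈ 0.571057
B = arcsin(0.571057) ≈ 34.824°
(Since b ≤ a we need B ≤ A, so the obtuse alternative 180° − 34.824° ≈ 145.176° is rejected.)

B = 34.82°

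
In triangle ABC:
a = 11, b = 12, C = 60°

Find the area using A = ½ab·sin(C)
A = ½·a·b·sin(C) = ½·11·12·sin(60°)
sin(60°) ≈ 0.866025
A ≈ ½·132·0.866025 = 66·0.866025 ≈ 57.1577

Area = 57.16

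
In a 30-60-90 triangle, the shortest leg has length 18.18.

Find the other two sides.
In a 30-60-90 triangle the sides are in ratio 1 : √3 : 2 (short leg : long leg : hypotenuse).
Long leg = 18.18·√3 ≈ 18.18·1.73205 ≈ 31.4887
Hypotenuse = 2·18.18 = 36.36

Long leg = 18.18√3 = 31.49, Hypotenuse = 36.36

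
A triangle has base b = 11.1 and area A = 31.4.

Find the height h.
A = ½·b·h  ⇒  h = 2A/b = 2·31.4/11.1 = 62.8/11.1 ≈ 5.65766

h = 5.658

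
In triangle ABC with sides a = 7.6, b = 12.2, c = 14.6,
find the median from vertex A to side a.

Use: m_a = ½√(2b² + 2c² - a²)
m_a = ½√(2·12.2² + 2·14.6² − 7.6²) = ½√(2·148.84 + 2·213.16 − 57.76) = ½√(297.68 + 426.32 − 57.76) = ½√666.24
√666.24 ≈ 25.8116, so m_a ≈ 12.9058

m_a = 12.91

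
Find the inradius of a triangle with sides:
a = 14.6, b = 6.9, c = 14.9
r = Area/s where s is the semi-perimeter.
s = (14.6 + 6.9 + 14.9)/2 = 36.4/2 = 18.2
Area = √(s(s−a)(s−b)(s−c)) = √(18.2·3.6·11.3·3.3) ≈ √2443.24 ≈ 49.4291
r ≈ 49.4291/18.2 ≈ 2.71589

r = 2.716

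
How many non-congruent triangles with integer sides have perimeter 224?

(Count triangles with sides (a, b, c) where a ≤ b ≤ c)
Let a ≤ b ≤ c with a + b + c = 224. The only binding inequality is a + b > c, i.e. 224 − c > c, so c < 224/2; and c ≥ 224/3 since c is the largest side.
So 75 ≤ c ≤ 111. For each c, b runs from ⌈(224 − c)/2⌉ up to c (then a = 224 − b − c satisfies 1 ≤ a ≤ b automatically), giving c − ⌈(224 − c)/2⌉ + 1 choices.
Summing over c: 1 + 3 + 4 + 6 + … + 54 + 55  (37 terms, c = 75, …, 111) = 1045
Check (closed form: nearest integer to p²/48 for even p, (p+3)²/48 for odd p): 224²/48 = 50176/48 ≈ 1045.33 → 1045

1045 triangles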